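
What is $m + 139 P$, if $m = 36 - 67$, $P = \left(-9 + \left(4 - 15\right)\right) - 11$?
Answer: $-4340$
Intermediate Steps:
$P = -31$ ($P = \left(-9 + \left(4 - 15\right)\right) - 11 = \left(-9 - 11\right) - 11 = -20 - 11 = -31$)
$m = -31$
$m + 139 P = -31 + 139 \left(-31\right) = -31 - 4309 = -4340$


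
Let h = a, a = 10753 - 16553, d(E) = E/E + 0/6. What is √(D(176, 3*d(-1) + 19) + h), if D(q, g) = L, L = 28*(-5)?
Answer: 6*I*√165 ≈ 77.071*I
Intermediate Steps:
d(E) = 1 (d(E) = 1 + 0*(⅙) = 1 + 0 = 1)
a = -5800
h = -5800
L = -140
D(q, g) = -140
√(D(176, 3*d(-1) + 19) + h) = √(-140 - 5800) = √(-5940) = 6*I*√165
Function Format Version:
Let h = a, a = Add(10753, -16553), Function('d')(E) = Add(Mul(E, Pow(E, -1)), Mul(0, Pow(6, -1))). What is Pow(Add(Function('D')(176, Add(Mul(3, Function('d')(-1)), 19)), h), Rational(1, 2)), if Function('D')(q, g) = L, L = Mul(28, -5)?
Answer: Mul(6, I, Pow(165, Rational(1, 2))) ≈ Mul(77.071, I)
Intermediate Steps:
Function('d')(E) = 1 (Function('d')(E) = Add(1, Mul(0, Rational(1, 6))) = Add(1, 0) = 1)
a = -5800
h = -5800
L = -140
Function('D')(q, g) = -140
Pow(Add(Function('D')(176, Add(Mul(3, Function('d')(-1)), 19)), h), Rational(1, 2)) = Pow(Add(-140, -5800), Rational(1, 2)) = Pow(-5940, Rational(1, 2)) = Mul(6, I, Pow(165, Rational(1, 2)))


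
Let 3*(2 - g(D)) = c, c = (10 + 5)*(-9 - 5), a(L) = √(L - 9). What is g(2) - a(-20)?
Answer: 72 - I*√29 ≈ 72.0 - 5.3852*I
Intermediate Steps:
a(L) = √(-9 + L)
c = -210 (c = 15*(-14) = -210)
g(D) = 72 (g(D) = 2 - ⅓*(-210) = 2 + 70 = 72)
g(2) - a(-20) = 72 - √(-9 - 20) = 72 - √(-29) = 72 - I*√29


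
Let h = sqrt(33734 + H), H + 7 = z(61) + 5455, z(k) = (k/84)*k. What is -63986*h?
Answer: -31993*sqrt(69195189)/21 ≈ -1.2673e+7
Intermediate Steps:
z(k) = k**2/84 (z(k) = (k*(1/84))*k = (k/84)*k = k**2/84)
H = 461353/84 (H = -7 + ((1/84)*61**2 + 5455) = -7 + ((1/84)*3721 + 5455) = -7 + (3721/84 + 5455) = -7 + 461941/84 = 461353/84 ≈ 5492.3)
h = sqrt(69195189)/42 (h = sqrt(33734 + 461353/84) = sqrt(3295009/84) = sqrt(69195189)/42 ≈ 198.06)
-63986*h = -63986*sqrt(69195189)/42 = -31993*sqrt(69195189)/21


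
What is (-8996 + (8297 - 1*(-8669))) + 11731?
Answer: 19701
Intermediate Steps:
(-8996 + (8297 - 1*(-8669))) + 11731 = (-8996 + (8297 + 8669)) + 11731 = (-8996 + 16966) + 11731 = 7970 + 11731 = 19701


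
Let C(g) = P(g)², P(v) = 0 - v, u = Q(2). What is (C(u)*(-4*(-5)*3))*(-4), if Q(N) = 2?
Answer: -960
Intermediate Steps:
u = 2
P(v) = -v
C(g) = g² (C(g) = (-g)² = g²)
(C(u)*(-4*(-5)*3))*(-4) = (2²*(-4*(-5)*3))*(-4) = (4*(20*3))*(-4) = (4*60)*(-4) = 240*(-4) = -960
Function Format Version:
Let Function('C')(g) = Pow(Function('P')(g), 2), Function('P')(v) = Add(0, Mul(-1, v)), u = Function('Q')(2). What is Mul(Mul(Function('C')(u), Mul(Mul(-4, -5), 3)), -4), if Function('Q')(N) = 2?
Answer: -960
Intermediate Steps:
u = 2
Function('P')(v) = Mul(-1, v)
Function('C')(g) = Pow(g, 2) (Function('C')(g) = Pow(Mul(-1, g), 2) = Pow(g, 2))
Mul(Mul(Function('C')(u), Mul(Mul(-4, -5), 3)), -4) = Mul(Mul(Pow(2, 2), Mul(Mul(-4, -5), 3)), -4) = Mul(Mul(4, Mul(20, 3)), -4) = Mul(Mul(4, 60), -4) = Mul(240, -4) = -960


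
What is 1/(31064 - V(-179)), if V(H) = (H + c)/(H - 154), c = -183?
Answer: 333/10343950 ≈ 3.2193e-5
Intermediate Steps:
V(H) = (-183 + H)/(-154 + H) (V(H) = (H - 183)/(H - 154) = (-183 + H)/(-154 + H))
1/(31064 - V(-179)) = 1/(31064 - (-183 - 179)/(-154 - 179)) = 1/(31064 - (-362)/(-333)) = 1/(31064 - (-1)*(-362)/333) = 1/(31064 - 1*362/333) = 1/(31064 - 362/333) = 1/(10343950/333) = 333/10343950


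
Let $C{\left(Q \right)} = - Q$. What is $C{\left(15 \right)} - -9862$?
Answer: $9847$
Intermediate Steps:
$C{\left(15 \right)} - -9862 = \left(-1\right) 15 - -9862 = -15 + 9862 = 9847$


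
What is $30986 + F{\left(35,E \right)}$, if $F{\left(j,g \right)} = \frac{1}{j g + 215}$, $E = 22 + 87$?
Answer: $\frac{124873581}{4030} \approx 30986.0$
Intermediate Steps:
$E = 109$
$F{\left(j,g \right)} = \frac{1}{215 + g j}$ ($F{\left(j,g \right)} = \frac{1}{g j + 215} = \frac{1}{215 + g j}$)
$30986 + F{\left(35,E \right)} = 30986 + \frac{1}{215 + 109 \cdot 35} = 30986 + \frac{1}{215 + 3815} = 30986 + \frac{1}{4030} = \frac{124873581}{4030}$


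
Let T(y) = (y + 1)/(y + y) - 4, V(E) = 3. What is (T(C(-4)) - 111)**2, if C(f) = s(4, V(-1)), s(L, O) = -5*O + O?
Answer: 7557001/576 ≈ 13120.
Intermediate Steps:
s(L, O) = -4*O
C(f) = -12 (C(f) = -4*3 = -12)
T(y) = -4 + (1 + y)/(2*y) (T(y) = (1 + y)/((2*y)) - 4 = (1 + y)*(1/(2*y)) - 4 = (1 + y)/(2*y) - 4 = -4 + (1 + y)/(2*y))
(T(C(-4)) - 111)**2 = ((1/2)*(1 - 7*(-12))/(-12) - 111)**2 = ((1/2)*(-1/12)*(1 + 84) - 111)**2 = ((1/2)*(-1/12)*85 - 111)**2 = (-85/24 - 111)**2 = (-2749/24)**2 = 7557001/576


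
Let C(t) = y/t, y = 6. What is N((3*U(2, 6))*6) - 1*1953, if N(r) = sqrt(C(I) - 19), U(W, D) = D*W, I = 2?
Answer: -1953 + 4*I ≈ -1953.0 + 4.0*I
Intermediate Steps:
C(t) = 6/t
N(r) = 4*I (N(r) = sqrt(6/2 - 19) = sqrt(6*(1/2) - 19) = sqrt(3 - 19) = sqrt(-16) = 4*I)
N((3*U(2, 6))*6) - 1*1953 = 4*I - 1*1953 = 4*I - 1953 = -1953 + 4*I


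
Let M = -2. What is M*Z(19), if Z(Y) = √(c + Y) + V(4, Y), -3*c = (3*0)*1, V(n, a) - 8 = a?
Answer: -54 - 2*√19 ≈ -62.718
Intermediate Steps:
V(n, a) = 8 + a
c = 0 (c = -3*0/3 = -0 = -⅓*0 = 0)
Z(Y) = 8 + Y + √Y (Z(Y) = √(0 + Y) + (8 + Y) = √Y + (8 + Y) = 8 + Y + √Y)
M*Z(19) = -2*(8 + 19 + √19) = -2*(27 + √19) = -54 - 2*√19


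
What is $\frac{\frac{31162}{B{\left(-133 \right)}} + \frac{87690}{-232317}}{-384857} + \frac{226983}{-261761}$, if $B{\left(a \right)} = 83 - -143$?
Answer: $- \frac{764732964084659126}{881540989814528439} \approx -0.8675$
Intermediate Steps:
$B{\left(a \right)} = 226$ ($B{\left(a \right)} = 83 + 143 = 226$)
$\frac{\frac{31162}{B{\left(-133 \right)}} + \frac{87690}{-232317}}{-384857} + \frac{226983}{-261761} = \frac{\frac{31162}{226} + \frac{87690}{-232317}}{-384857} + \frac{226983}{-261761} = \left(31162 \cdot \frac{1}{226} + 87690 \left(- \frac{1}{232317}\right)\right) \left(- \frac{1}{384857}\right) + 226983 \left(- \frac{1}{261761}\right) = \left(\frac{15581}{113} - \frac{29230}{77439}\right) \left(- \frac{1}{384857}\right) - \frac{226983}{261761} = \frac{1203274069}{8750607} \left(- \frac{1}{384857}\right) - \frac{226983}{261761} = - \frac{1203274069}{3367732358199} - \frac{226983}{261761} = - \frac{764732964084659126}{881540989814528439}$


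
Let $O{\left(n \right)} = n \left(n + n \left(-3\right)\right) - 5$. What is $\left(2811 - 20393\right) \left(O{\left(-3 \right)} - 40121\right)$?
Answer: $705811808$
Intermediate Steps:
$O{\left(n \right)} = -5 - 2 n^{2}$ ($O{\left(n \right)} = n \left(n - 3 n\right) - 5 = n \left(- 2 n\right) - 5 = - 2 n^{2} - 5 = -5 - 2 n^{2}$)
$\left(2811 - 20393\right) \left(O{\left(-3 \right)} - 40121\right) = \left(2811 - 20393\right) \left(\left(-5 - 2 \left(-3\right)^{2}\right) - 40121\right) = - 17582 \left(\left(-5 - 18\right) - 40121\right) = - 17582 \left(-23 - 40121\right) = \left(-17582\right) \left(-40144\right) = 705811808$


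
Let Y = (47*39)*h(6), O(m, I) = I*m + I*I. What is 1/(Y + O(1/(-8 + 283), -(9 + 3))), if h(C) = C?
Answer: 275/3064038 ≈ 8.9751e-5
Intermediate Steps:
O(m, I) = I² + I*m (O(m, I) = I*m + I² = I² + I*m)
Y = 10998 (Y = (47*39)*6 = 1833*6 = 10998)
1/(Y + O(1/(-8 + 283), -(9 + 3))) = 1/(10998 + (-(9 + 3))*(-(9 + 3) + 1/(-8 + 283))) = 1/(10998 + (-1*12)*(-1*12 + 1/275)) = 1/(10998 - 12*(-12 + 1/275)) = 1/(10998 - 12*(-3299/275)) = 1/(10998 + 39588/275) = 1/(3064038/275) = 275/3064038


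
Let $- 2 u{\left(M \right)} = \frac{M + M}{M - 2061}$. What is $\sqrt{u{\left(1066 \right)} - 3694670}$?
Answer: $\frac{48 i \sqrt{1587593145}}{995} \approx 1922.2 i$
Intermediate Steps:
$u{\left(M \right)} = - \frac{M}{-2061 + M}$ ($u{\left(M \right)} = - \frac{\left(M + M\right) \frac{1}{M - 2061}}{2} = - \frac{2 M \frac{1}{-2061 + M}}{2} = - \frac{M}{-2061 + M}$)
$\sqrt{u{\left(1066 \right)} - 3694670} = \sqrt{\left(-1\right) 1066 \frac{1}{-2061 + 1066} - 3694670} = \sqrt{\left(-1\right) 1066 \frac{1}{-995} - 3694670} = \sqrt{\left(-1\right) 1066 \left(- \frac{1}{995}\right) - 3694670} = \sqrt{\frac{1066}{995} - 3694670} = \sqrt{- \frac{3676195584}{995}} = \frac{48 i \sqrt{1587593145}}{995}$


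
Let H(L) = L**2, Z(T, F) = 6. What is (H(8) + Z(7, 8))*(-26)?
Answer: -1820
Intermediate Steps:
(H(8) + Z(7, 8))*(-26) = (8**2 + 6)*(-26) = (64 + 6)*(-26) = 70*(-26) = -1820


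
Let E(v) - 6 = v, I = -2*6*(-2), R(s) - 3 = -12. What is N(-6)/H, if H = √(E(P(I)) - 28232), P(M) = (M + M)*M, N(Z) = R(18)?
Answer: 9*I*√27074/27074 ≈ 0.054697*I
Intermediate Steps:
R(s) = -9 (R(s) = 3 - 12 = -9)
I = 24 (I = -12*(-2) = 24)
N(Z) = -9
P(M) = 2*M² (P(M) = (2*M)*M = 2*M²)
E(v) = 6 + v
H = I*√27074 (H = √((6 + 2*24²) - 28232) = √((6 + 2*576) - 28232) = √((6 + 1152) - 28232) = √(1158 - 28232) = √(-27074) = I*√27074 ≈ 164.54*I)
N(-6)/H = -9*(-I*√27074/27074) = -(-9)*I*√27074/27074 = 9*I*√27074/27074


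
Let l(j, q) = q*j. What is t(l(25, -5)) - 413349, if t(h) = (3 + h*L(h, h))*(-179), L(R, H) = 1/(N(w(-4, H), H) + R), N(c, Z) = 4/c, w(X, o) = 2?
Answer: -50930353/123 ≈ -4.1407e+5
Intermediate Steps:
l(j, q) = j*q
L(R, H) = 1/(2 + R) (L(R, H) = 1/(4/2 + R) = 1/(4*(1/2) + R) = 1/(2 + R))
t(h) = -537 - 179*h/(2 + h) (t(h) = (3 + h/(2 + h))*(-179) = -537 - 179*h/(2 + h))
t(l(25, -5)) - 413349 = 358*(-3 - 50*(-5))/(2 + 25*(-5)) - 413349 = 358*(-3 - 2*(-125))/(2 - 125) - 413349 = 358*(-3 + 250)/(-123) - 413349 = 358*(-1/123)*247 - 413349 = -88426/123 - 413349 = -50930353/123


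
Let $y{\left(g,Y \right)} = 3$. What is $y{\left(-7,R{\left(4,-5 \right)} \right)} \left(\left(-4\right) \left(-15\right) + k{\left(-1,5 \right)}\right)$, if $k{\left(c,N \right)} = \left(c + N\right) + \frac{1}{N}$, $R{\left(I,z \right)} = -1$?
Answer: $\frac{963}{5} \approx 192.6$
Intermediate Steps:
$k{\left(c,N \right)} = N + c + \frac{1}{N}$ ($k{\left(c,N \right)} = \left(N + c\right) + \frac{1}{N} = N + c + \frac{1}{N}$)
$y{\left(-7,R{\left(4,-5 \right)} \right)} \left(\left(-4\right) \left(-15\right) + k{\left(-1,5 \right)}\right) = 3 \left(\left(-4\right) \left(-15\right) + \left(5 - 1 + \frac{1}{5}\right)\right) = 3 \left(60 + \left(5 - 1 + \frac{1}{5}\right)\right) = 3 \left(60 + \frac{21}{5}\right) = 3 \cdot \frac{321}{5} = \frac{963}{5}$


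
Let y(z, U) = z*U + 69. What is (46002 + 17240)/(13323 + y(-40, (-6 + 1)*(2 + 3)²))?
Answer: 31621/9196 ≈ 3.4386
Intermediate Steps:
y(z, U) = 69 + U*z (y(z, U) = U*z + 69 = 69 + U*z)
(46002 + 17240)/(13323 + y(-40, (-6 + 1)*(2 + 3)²)) = (46002 + 17240)/(13323 + (69 + ((-6 + 1)*(2 + 3)²)*(-40))) = 63242/(13323 + (69 - 5*5²*(-40))) = 63242/(13323 + (69 - 5*25*(-40))) = 63242/(13323 + (69 - 125*(-40))) = 63242/(13323 + (69 + 5000)) = 63242/(13323 + 5069) = 63242/18392 = 63242*(1/18392) = 31621/9196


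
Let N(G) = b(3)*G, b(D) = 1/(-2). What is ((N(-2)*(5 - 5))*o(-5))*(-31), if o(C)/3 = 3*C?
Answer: 0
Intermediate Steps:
b(D) = -1/2
N(G) = -G/2
o(C) = 9*C (o(C) = 3*(3*C) = 9*C)
((N(-2)*(5 - 5))*o(-5))*(-31) = (((-1/2*(-2))*(5 - 5))*(9*(-5)))*(-31) = ((1*0)*(-45))*(-31) = (0*(-45))*(-31) = 0*(-31) = 0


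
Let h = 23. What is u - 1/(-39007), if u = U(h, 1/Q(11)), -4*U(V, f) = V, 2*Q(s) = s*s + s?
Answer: -897157/156028 ≈ -5.7500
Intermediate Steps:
Q(s) = s/2 + s²/2 (Q(s) = (s*s + s)/2 = (s² + s)/2 = (s + s²)/2 = s/2 + s²/2)
U(V, f) = -V/4
u = -23/4 (u = -¼*23 = -23/4 ≈ -5.7500)
u - 1/(-39007) = -23/4 - 1/(-39007) = -23/4 - 1*(-1/39007) = -23/4 + 1/39007 = -897157/156028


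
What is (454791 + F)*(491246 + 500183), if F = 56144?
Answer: 506555776115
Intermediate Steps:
(454791 + F)*(491246 + 500183) = (454791 + 56144)*(491246 + 500183) = 510935*991429 = 506555776115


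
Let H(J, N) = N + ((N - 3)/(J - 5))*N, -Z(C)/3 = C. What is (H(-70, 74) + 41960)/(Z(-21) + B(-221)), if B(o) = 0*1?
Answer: 3147296/4725 ≈ 666.09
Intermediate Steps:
Z(C) = -3*C
H(J, N) = N + N*(-3 + N)/(-5 + J) (H(J, N) = N + ((-3 + N)/(-5 + J))*N = N + N*(-3 + N)/(-5 + J))
B(o) = 0
(H(-70, 74) + 41960)/(Z(-21) + B(-221)) = (74*(-8 - 70 + 74)/(-5 - 70) + 41960)/(-3*(-21) + 0) = (74*(-4)/(-75) + 41960)/(63 + 0) = (74*(-1/75)*(-4) + 41960)/63 = (296/75 + 41960)*(1/63) = (3147296/75)*(1/63) = 3147296/4725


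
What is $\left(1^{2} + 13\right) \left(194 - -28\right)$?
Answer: $3108$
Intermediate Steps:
$\left(1^{2} + 13\right) \left(194 - -28\right) = \left(1 + 13\right) \left(194 + 28\right) = 14 \cdot 222 = 3108$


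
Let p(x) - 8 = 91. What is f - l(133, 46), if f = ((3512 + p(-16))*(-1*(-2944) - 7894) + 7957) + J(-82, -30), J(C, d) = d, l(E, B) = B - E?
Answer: -17866436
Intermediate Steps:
p(x) = 99 (p(x) = 8 + 91 = 99)
f = -17866523 (f = ((3512 + 99)*(-1*(-2944) - 7894) + 7957) - 30 = (3611*(2944 - 7894) + 7957) - 30 = (3611*(-4950) + 7957) - 30 = (-17874450 + 7957) - 30 = -17866493 - 30 = -17866523)
f - l(133, 46) = -17866523 - (46 - 1*133) = -17866523 - (46 - 133) = -17866523 - 1*(-87) = -17866523 + 87 = -17866436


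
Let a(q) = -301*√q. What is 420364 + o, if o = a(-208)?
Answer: 420364 - 1204*I*√13 ≈ 4.2036e+5 - 4341.1*I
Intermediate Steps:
o = -1204*I*√13 ≈ -4341.1*I
420364 + o = 420364 - 1204*I*√13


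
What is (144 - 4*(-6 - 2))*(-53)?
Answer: -9328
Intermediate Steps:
(144 - 4*(-6 - 2))*(-53) = (144 - 4*(-8))*(-53) = (144 + 32)*(-53) = 176*(-53) = -9328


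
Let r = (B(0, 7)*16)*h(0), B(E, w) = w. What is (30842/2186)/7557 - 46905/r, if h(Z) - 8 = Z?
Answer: -387412148689/7400781696 ≈ -52.347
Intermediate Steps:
h(Z) = 8 + Z
r = 896 (r = (7*16)*(8 + 0) = 112*8 = 896)
(30842/2186)/7557 - 46905/r = (30842/2186)/7557 - 46905/896 = (30842*(1/2186))*(1/7557) - 46905*1/896 = (15421/1093)*(1/7557) - 46905/896 = 15421/8259801 - 46905/896 = -387412148689/7400781696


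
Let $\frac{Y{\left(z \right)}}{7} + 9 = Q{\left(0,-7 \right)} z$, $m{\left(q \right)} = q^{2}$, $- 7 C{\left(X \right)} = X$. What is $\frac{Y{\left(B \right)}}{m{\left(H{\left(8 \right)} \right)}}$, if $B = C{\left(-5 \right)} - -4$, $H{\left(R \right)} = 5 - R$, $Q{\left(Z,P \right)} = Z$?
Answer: $-7$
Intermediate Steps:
$C{\left(X \right)} = - \frac{X}{7}$
$B = \frac{33}{7}$ ($B = \left(- \frac{1}{7}\right) \left(-5\right) - -4 = \frac{5}{7} + 4 = \frac{33}{7} \approx 4.7143$)
$Y{\left(z \right)} = -63$ ($Y{\left(z \right)} = -63 + 7 \cdot 0 z = -63 + 7 \cdot 0 = -63 + 0 = -63$)
$\frac{Y{\left(B \right)}}{m{\left(H{\left(8 \right)} \right)}} = - \frac{63}{\left(5 - 8\right)^{2}} = - \frac{63}{\left(-3\right)^{2}} = - \frac{63}{9} = \left(-63\right) \frac{1}{9} = -7$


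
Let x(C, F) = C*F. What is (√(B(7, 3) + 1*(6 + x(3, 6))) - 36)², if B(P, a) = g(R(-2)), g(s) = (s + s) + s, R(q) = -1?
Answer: (36 - √21)² ≈ 987.05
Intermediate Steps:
g(s) = 3*s (g(s) = 2*s + s = 3*s)
B(P, a) = -3 (B(P, a) = 3*(-1) = -3)
(√(B(7, 3) + 1*(6 + x(3, 6))) - 36)² = (√(-3 + 1*(6 + 3*6)) - 36)² = (√(-3 + 1*(6 + 18)) - 36)² = (√(-3 + 1*24) - 36)² = (√(-3 + 24) - 36)² = (√21 - 36)² = (-36 + √21)²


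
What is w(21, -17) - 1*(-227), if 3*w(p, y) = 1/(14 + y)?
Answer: 2042/9 ≈ 226.89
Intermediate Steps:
w(p, y) = 1/(3*(14 + y))
w(21, -17) - 1*(-227) = 1/(3*(14 - 17)) - 1*(-227) = (1/3)/(-3) + 227 = (1/3)*(-1/3) + 227 = -1/9 + 227 = 2042/9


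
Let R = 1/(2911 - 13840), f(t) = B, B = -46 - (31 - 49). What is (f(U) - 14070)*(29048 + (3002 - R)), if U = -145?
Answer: -4938169210198/10929 ≈ -4.5184e+8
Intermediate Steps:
B = -28 (B = -46 - 1*(-18) = -46 + 18 = -28)
f(t) = -28
R = -1/10929 (R = 1/(-10929) = -1/10929 ≈ -9.1500e-5)
(f(U) - 14070)*(29048 + (3002 - R)) = (-28 - 14070)*(29048 + (3002 - 1*(-1/10929))) = -14098*(29048 + (3002 + 1/10929)) = -14098*(29048 + 32808859/10929) = -14098*350274451/10929 = -4938169210198/10929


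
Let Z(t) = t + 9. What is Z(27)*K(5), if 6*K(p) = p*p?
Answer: 150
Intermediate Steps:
K(p) = p**2/6 (K(p) = (p*p)/6 = p**2/6)
Z(t) = 9 + t
Z(27)*K(5) = (9 + 27)*((1/6)*5**2) = 36*((1/6)*25) = 36*(25/6) = 150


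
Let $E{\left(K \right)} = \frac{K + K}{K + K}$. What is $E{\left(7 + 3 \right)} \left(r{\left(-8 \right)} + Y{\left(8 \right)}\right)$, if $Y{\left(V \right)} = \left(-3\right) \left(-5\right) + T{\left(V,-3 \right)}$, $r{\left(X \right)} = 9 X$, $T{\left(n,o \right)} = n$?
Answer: $-49$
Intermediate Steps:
$Y{\left(V \right)} = 15 + V$ ($Y{\left(V \right)} = \left(-3\right) \left(-5\right) + V = 15 + V$)
$E{\left(K \right)} = 1$ ($E{\left(K \right)} = \frac{2 K}{2 K} = 2 K \frac{1}{2 K} = 1$)
$E{\left(7 + 3 \right)} \left(r{\left(-8 \right)} + Y{\left(8 \right)}\right) = 1 \left(9 \left(-8\right) + \left(15 + 8\right)\right) = 1 \left(-72 + 23\right) = 1 \left(-49\right) = -49$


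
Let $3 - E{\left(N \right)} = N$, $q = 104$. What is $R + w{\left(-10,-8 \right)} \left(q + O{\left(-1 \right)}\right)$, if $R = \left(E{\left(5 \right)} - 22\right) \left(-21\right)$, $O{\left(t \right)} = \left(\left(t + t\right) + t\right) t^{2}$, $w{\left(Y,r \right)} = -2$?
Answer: $302$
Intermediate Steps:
$E{\left(N \right)} = 3 - N$
$O{\left(t \right)} = 3 t^{3}$ ($O{\left(t \right)} = \left(2 t + t\right) t^{2} = 3 t t^{2} = 3 t^{3}$)
$R = 504$ ($R = \left(\left(3 - 5\right) - 22\right) \left(-21\right) = \left(-2 - 22\right) \left(-21\right) = \left(-24\right) \left(-21\right) = 504$)
$R + w{\left(-10,-8 \right)} \left(q + O{\left(-1 \right)}\right) = 504 - 2 \left(104 + 3 \left(-1\right)^{3}\right) = 504 - 2 \left(104 + 3 \left(-1\right)\right) = 504 - 2 \left(104 - 3\right) = 504 - 202 = 302$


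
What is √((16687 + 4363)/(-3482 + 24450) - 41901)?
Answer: I*√1151351724139/5242 ≈ 204.69*I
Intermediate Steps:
√((16687 + 4363)/(-3482 + 24450) - 41901) = √(21050/20968 - 41901) = √(21050*(1/20968) - 41901) = √(10525/10484 - 41901) = √(-439279559/10484) = I*√1151351724139/5242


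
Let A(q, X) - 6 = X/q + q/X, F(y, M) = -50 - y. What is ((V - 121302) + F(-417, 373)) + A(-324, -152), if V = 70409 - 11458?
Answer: -190760279/3078 ≈ -61975.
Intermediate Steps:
V = 58951
A(q, X) = 6 + X/q + q/X (A(q, X) = 6 + (X/q + q/X) = 6 + X/q + q/X)
((V - 121302) + F(-417, 373)) + A(-324, -152) = ((58951 - 121302) + (-50 - 1*(-417))) + (6 - 152/(-324) - 324/(-152)) = (-62351 + (-50 + 417)) + (6 - 152*(-1/324) - 324*(-1/152)) = (-62351 + 367) + (6 + 38/81 + 81/38) = -61984 + 26473/3078 = -190760279/3078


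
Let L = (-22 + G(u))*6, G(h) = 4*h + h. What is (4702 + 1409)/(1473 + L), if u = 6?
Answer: 679/169 ≈ 4.0178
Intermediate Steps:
G(h) = 5*h
L = 48 (L = (-22 + 5*6)*6 = (-22 + 30)*6 = 8*6 = 48)
(4702 + 1409)/(1473 + L) = (4702 + 1409)/(1473 + 48) = 6111/1521 = 6111*(1/1521) = 679/169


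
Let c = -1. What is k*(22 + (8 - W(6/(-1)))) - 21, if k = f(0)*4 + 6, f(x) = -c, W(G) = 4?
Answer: 239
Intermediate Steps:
f(x) = 1 (f(x) = -1*(-1) = 1)
k = 10 (k = 1*4 + 6 = 4 + 6 = 10)
k*(22 + (8 - W(6/(-1)))) - 21 = 10*(22 + (8 - 1*4)) - 21 = 10*(22 + (8 - 4)) - 21 = 10*(22 + 4) - 21 = 10*26 - 21 = 260 - 21 = 239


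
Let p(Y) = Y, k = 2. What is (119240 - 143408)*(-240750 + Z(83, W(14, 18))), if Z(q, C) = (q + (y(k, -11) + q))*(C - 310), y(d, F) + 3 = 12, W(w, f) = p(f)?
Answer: 7053430800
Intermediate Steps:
W(w, f) = f
y(d, F) = 9 (y(d, F) = -3 + 12 = 9)
Z(q, C) = (-310 + C)*(9 + 2*q) (Z(q, C) = (q + (9 + q))*(C - 310) = (9 + 2*q)*(-310 + C) = (-310 + C)*(9 + 2*q))
(119240 - 143408)*(-240750 + Z(83, W(14, 18))) = (119240 - 143408)*(-240750 + (-2790 - 620*83 + 9*18 + 2*18*83)) = -24168*(-240750 + (-2790 - 51460 + 162 + 2988)) = -24168*(-240750 - 51100) = -24168*(-291850) = 7053430800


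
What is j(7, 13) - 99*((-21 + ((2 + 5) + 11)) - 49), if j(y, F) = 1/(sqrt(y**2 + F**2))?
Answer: 5148 + sqrt(218)/218 ≈ 5148.1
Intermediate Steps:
j(y, F) = 1/sqrt(F**2 + y**2) (j(y, F) = 1/(sqrt(F**2 + y**2)) = 1/sqrt(F**2 + y**2))
j(7, 13) - 99*((-21 + ((2 + 5) + 11)) - 49) = 1/sqrt(13**2 + 7**2) - 99*((-21 + ((2 + 5) + 11)) - 49) = 1/sqrt(169 + 49) - 99*((-21 + (7 + 11)) - 49) = 1/sqrt(218) - 99*((-21 + 18) - 49) = sqrt(218)/218 - 99*(-3 - 49) = sqrt(218)/218 - 99*(-52) = sqrt(218)/218 + 5148 = 5148 + sqrt(218)/218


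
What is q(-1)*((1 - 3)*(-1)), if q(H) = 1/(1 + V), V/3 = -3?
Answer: -¼ ≈ -0.25000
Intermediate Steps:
V = -9 (V = 3*(-3) = -9)
q(H) = -⅛ (q(H) = 1/(1 - 9) = 1/(-8) = -⅛)
q(-1)*((1 - 3)*(-1)) = -(1 - 3)*(-1)/8 = -(-1)*(-1)/4 = -⅛*2 = -¼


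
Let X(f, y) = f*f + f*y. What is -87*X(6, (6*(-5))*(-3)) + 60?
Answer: -50052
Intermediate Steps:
X(f, y) = f**2 + f*y
-87*X(6, (6*(-5))*(-3)) + 60 = -522*(6 + (6*(-5))*(-3)) + 60 = -522*(6 - 30*(-3)) + 60 = -522*(6 + 90) + 60 = -522*96 + 60 = -87*576 + 60 = -50112 + 60 = -50052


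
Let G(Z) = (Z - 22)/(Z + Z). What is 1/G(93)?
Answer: 186/71 ≈ 2.6197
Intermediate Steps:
G(Z) = (-22 + Z)/(2*Z) (G(Z) = (-22 + Z)/((2*Z)) = (-22 + Z)*(1/(2*Z)) = (-22 + Z)/(2*Z))
1/G(93) = 1/((½)*(-22 + 93)/93) = 1/((½)*(1/93)*71) = 1/(71/186) = 186/71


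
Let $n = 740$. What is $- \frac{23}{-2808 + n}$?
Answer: $\frac{23}{2068} \approx 0.011122$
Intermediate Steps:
$- \frac{23}{-2808 + n} = - \frac{23}{-2808 + 740} = - \frac{23}{-2068} = \left(-23\right) \left(- \frac{1}{2068}\right) = \frac{23}{2068}$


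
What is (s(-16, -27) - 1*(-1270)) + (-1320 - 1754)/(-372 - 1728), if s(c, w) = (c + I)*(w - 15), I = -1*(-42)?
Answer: 188437/1050 ≈ 179.46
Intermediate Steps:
I = 42
s(c, w) = (-15 + w)*(42 + c) (s(c, w) = (c + 42)*(w - 15) = (42 + c)*(-15 + w) = (-15 + w)*(42 + c))
(s(-16, -27) - 1*(-1270)) + (-1320 - 1754)/(-372 - 1728) = ((-630 - 15*(-16) + 42*(-27) - 16*(-27)) - 1*(-1270)) + (-1320 - 1754)/(-372 - 1728) = ((-630 + 240 - 1134 + 432) + 1270) - 3074/(-2100) = (-1092 + 1270) - 3074*(-1/2100) = 178 + 1537/1050 = 188437/1050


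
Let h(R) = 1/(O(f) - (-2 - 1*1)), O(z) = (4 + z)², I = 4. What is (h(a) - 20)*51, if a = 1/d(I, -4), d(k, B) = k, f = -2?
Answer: -7089/7 ≈ -1012.7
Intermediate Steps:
a = ¼ (a = 1/4 = ¼ ≈ 0.25000)
h(R) = ⅐ (h(R) = 1/((4 - 2)² - (-2 - 1*1)) = 1/(2² - (-2 - 1)) = 1/(4 - 1*(-3)) = 1/(4 + 3) = 1/7 = ⅐)
(h(a) - 20)*51 = (⅐ - 20)*51 = -139/7*51 = -7089/7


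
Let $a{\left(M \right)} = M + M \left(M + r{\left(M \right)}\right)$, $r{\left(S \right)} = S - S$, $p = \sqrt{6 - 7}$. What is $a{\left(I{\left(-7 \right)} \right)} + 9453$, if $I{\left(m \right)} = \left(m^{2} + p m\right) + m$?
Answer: $11210 - 595 i \approx 11210.0 - 595.0 i$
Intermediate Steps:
$p = i$ ($p = \sqrt{-1} = i \approx 1.0 i$)
$r{\left(S \right)} = 0$
$I{\left(m \right)} = m + m^{2} + i m$ ($I{\left(m \right)} = \left(m^{2} + i m\right) + m = m + m^{2} + i m$)
$a{\left(M \right)} = M + M^{2}$ ($a{\left(M \right)} = M + M \left(M + 0\right) = M + M M = M + M^{2}$)
$a{\left(I{\left(-7 \right)} \right)} + 9453 = - 7 \left(1 + i - 7\right) \left(1 - 7 \left(1 + i - 7\right)\right) + 9453 = - 7 \left(-6 + i\right) \left(1 - 7 \left(-6 + i\right)\right) + 9453 = \left(42 - 7 i\right) \left(1 + \left(42 - 7 i\right)\right) + 9453 = \left(42 - 7 i\right) \left(43 - 7 i\right) + 9453 = 9453 + \left(42 - 7 i\right) \left(43 - 7 i\right)$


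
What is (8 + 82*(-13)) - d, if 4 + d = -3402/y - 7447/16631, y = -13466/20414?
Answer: -695471517625/111976523 ≈ -6210.9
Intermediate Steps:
y = -6733/10207 (y = -13466*1/20414 = -6733/10207 ≈ -0.65965)
d = 577000356291/111976523 (d = -4 + (-3402/(-6733/10207) - 7447/16631) = -4 + (-3402*(-10207/6733) - 7447*1/16631) = -4 + (34724214/6733 - 7447/16631) = -4 + 577448262383/111976523 = 577000356291/111976523 ≈ 5152.9)
(8 + 82*(-13)) - d = (8 + 82*(-13)) - 1*577000356291/111976523 = (8 - 1066) - 577000356291/111976523 = -1058 - 577000356291/111976523 = -695471517625/111976523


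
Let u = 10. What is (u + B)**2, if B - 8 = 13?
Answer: 961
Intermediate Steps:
B = 21 (B = 8 + 13 = 21)
(u + B)**2 = (10 + 21)**2 = 31**2 = 961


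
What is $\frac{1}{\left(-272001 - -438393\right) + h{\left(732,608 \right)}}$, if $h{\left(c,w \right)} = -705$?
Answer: $\frac{1}{165687} \approx 6.0355 \cdot 10^{-6}$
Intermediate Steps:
$\frac{1}{\left(-272001 - -438393\right) + h{\left(732,608 \right)}} = \frac{1}{\left(-272001 - -438393\right) - 705} = \frac{1}{\left(-272001 + 438393\right) - 705} = \frac{1}{166392 - 705} = \frac{1}{165687}$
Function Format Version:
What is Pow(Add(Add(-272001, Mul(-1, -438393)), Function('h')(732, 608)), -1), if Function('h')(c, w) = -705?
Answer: Rational(1, 165687) ≈ 6.0355e-6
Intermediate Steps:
Pow(Add(Add(-272001, Mul(-1, -438393)), Function('h')(732, 608)), -1) = Pow(Add(Add(-272001, Mul(-1, -438393)), -705), -1) = Pow(Add(Add(-272001, 438393), -705), -1) = Pow(Add(166392, -705), -1) = Pow(165687, -1) = Rational(1, 165687)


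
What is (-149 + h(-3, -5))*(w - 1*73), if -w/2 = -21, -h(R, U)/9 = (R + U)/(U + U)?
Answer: 24211/5 ≈ 4842.2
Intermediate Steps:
h(R, U) = -9*(R + U)/(2*U) (h(R, U) = -9*(R + U)/(U + U) = -9*(R + U)/(2*U))
w = 42 (w = -2*(-21) = 42)
(-149 + h(-3, -5))*(w - 1*73) = (-149 + (9/2)*(-1*(-3) - 1*(-5))/(-5))*(42 - 1*73) = (-149 + (9/2)*(-⅕)*(3 + 5))*(42 - 73) = (-149 + (9/2)*(-⅕)*8)*(-31) = (-149 - 36/5)*(-31) = -781/5*(-31) = 24211/5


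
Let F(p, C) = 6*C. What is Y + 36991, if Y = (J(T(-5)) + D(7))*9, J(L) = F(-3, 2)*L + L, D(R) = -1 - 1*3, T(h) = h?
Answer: 36370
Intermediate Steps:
D(R) = -4 (D(R) = -1 - 3 = -4)
J(L) = 13*L (J(L) = (6*2)*L + L = 12*L + L = 13*L)
Y = -621 (Y = (13*(-5) - 4)*9 = (-65 - 4)*9 = -69*9 = -621)
Y + 36991 = -621 + 36991 = 36370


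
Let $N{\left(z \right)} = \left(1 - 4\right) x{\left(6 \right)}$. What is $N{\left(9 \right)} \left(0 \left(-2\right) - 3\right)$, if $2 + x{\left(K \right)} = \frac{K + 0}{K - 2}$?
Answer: $- \frac{9}{2} \approx -4.5$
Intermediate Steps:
$x{\left(K \right)} = -2 + \frac{K}{-2 + K}$ ($x{\left(K \right)} = -2 + \frac{K + 0}{K - 2} = -2 + \frac{K}{-2 + K}$)
$N{\left(z \right)} = \frac{3}{2}$ ($N{\left(z \right)} = \left(1 - 4\right) \frac{4 - 6}{-2 + 6} = - 3 \frac{4 - 6}{4} = - 3 \cdot \frac{1}{4} \left(-2\right) = \left(-3\right) \left(- \frac{1}{2}\right) = \frac{3}{2}$)
$N{\left(9 \right)} \left(0 \left(-2\right) - 3\right) = \frac{3 \left(0 \left(-2\right) - 3\right)}{2} = \frac{3 \left(0 - 3\right)}{2} = \frac{3}{2} \left(-3\right) = - \frac{9}{2}$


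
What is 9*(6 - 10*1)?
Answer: -36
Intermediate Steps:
9*(6 - 10*1) = 9*(6 - 10) = 9*(-4) = -36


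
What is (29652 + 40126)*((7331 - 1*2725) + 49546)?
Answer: 3778618256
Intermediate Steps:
(29652 + 40126)*((7331 - 1*2725) + 49546) = 69778*((7331 - 2725) + 49546) = 69778*(4606 + 49546) = 69778*54152 = 3778618256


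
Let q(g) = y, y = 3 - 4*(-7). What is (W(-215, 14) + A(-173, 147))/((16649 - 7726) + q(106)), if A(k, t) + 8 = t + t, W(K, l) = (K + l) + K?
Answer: -65/4477 ≈ -0.014519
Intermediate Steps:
y = 31 (y = 3 + 28 = 31)
W(K, l) = l + 2*K
q(g) = 31
A(k, t) = -8 + 2*t (A(k, t) = -8 + (t + t) = -8 + 2*t)
(W(-215, 14) + A(-173, 147))/((16649 - 7726) + q(106)) = ((14 + 2*(-215)) + (-8 + 2*147))/((16649 - 7726) + 31) = ((14 - 430) + (-8 + 294))/(8923 + 31) = (-416 + 286)/8954 = -130*1/8954 = -65/4477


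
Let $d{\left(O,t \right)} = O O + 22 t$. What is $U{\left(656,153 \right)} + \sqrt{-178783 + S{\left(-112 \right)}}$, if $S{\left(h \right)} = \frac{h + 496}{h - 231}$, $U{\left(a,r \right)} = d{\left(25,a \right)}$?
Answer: $15057 + \frac{i \sqrt{429260671}}{49} \approx 15057.0 + 422.83 i$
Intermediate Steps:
$d{\left(O,t \right)} = O^{2} + 22 t$
$U{\left(a,r \right)} = 625 + 22 a$ ($U{\left(a,r \right)} = 25^{2} + 22 a = 625 + 22 a$)
$S{\left(h \right)} = \frac{496 + h}{-231 + h}$
$U{\left(656,153 \right)} + \sqrt{-178783 + S{\left(-112 \right)}} = \left(625 + 22 \cdot 656\right) + \sqrt{-178783 + \frac{496 - 112}{-231 - 112}} = \left(625 + 14432\right) + \sqrt{-178783 + \frac{1}{-343} \cdot 384} = 15057 + \sqrt{-178783 - \frac{384}{343}} = 15057 + \sqrt{- \frac{61322953}{343}} = 15057 + \frac{i \sqrt{429260671}}{49}$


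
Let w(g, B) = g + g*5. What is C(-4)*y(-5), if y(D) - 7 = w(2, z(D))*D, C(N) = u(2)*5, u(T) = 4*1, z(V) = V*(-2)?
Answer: -1060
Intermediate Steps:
z(V) = -2*V
u(T) = 4
C(N) = 20 (C(N) = 4*5 = 20)
w(g, B) = 6*g (w(g, B) = g + 5*g = 6*g)
y(D) = 7 + 12*D (y(D) = 7 + (6*2)*D = 7 + 12*D)
C(-4)*y(-5) = 20*(7 + 12*(-5)) = 20*(7 - 60) = 20*(-53) = -1060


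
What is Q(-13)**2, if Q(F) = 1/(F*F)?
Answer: 1/28561 ≈ 3.5013e-5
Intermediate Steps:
Q(F) = F**(-2)
Q(-13)**2 = ((-13)**(-2))**2 = (1/169)**2 = 1/28561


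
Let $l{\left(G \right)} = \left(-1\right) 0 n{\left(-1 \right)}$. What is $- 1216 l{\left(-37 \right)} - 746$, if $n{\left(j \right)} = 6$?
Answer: $-746$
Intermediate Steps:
$l{\left(G \right)} = 0$ ($l{\left(G \right)} = \left(-1\right) 0 \cdot 6 = 0 \cdot 6 = 0$)
$- 1216 l{\left(-37 \right)} - 746 = \left(-1216\right) 0 - 746 = 0 - 746 = -746$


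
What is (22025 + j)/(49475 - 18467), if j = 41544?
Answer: 63569/31008 ≈ 2.0501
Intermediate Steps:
(22025 + j)/(49475 - 18467) = (22025 + 41544)/(49475 - 18467) = 63569/31008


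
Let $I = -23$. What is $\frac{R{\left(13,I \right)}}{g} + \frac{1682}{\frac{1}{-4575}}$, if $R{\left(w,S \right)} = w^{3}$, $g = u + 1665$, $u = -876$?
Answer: $- \frac{6071471153}{789} \approx -7.6951 \cdot 10^{6}$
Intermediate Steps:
$g = 789$ ($g = -876 + 1665 = 789$)
$\frac{R{\left(13,I \right)}}{g} + \frac{1682}{\frac{1}{-4575}} = \frac{13^{3}}{789} + \frac{1682}{\frac{1}{-4575}} = 2197 \cdot \frac{1}{789} + \frac{1682}{- \frac{1}{4575}} = \frac{2197}{789} + 1682 \left(-4575\right) = \frac{2197}{789} - 7695150 = - \frac{6071471153}{789}$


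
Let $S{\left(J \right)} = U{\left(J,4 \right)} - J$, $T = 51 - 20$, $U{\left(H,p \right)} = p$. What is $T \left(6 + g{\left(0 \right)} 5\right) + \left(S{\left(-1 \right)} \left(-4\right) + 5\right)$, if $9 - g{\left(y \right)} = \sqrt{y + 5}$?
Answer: $1566 - 155 \sqrt{5} \approx 1219.4$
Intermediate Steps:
$T = 31$ ($T = 51 - 20 = 31$)
$S{\left(J \right)} = 4 - J$
$g{\left(y \right)} = 9 - \sqrt{5 + y}$ ($g{\left(y \right)} = 9 - \sqrt{y + 5} = 9 - \sqrt{5 + y}$)
$T \left(6 + g{\left(0 \right)} 5\right) + \left(S{\left(-1 \right)} \left(-4\right) + 5\right) = 31 \left(6 + \left(9 - \sqrt{5 + 0}\right) 5\right) + \left(\left(4 - -1\right) \left(-4\right) + 5\right) = 31 \left(6 + \left(9 - \sqrt{5}\right) 5\right) + \left(\left(4 + 1\right) \left(-4\right) + 5\right) = 31 \left(6 + \left(45 - 5 \sqrt{5}\right)\right) + \left(5 \left(-4\right) + 5\right) = 31 \left(51 - 5 \sqrt{5}\right) + \left(-20 + 5\right) = \left(1581 - 155 \sqrt{5}\right) - 15 = 1566 - 155 \sqrt{5}$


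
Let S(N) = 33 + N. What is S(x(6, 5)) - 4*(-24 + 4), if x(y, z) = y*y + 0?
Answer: 149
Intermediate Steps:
x(y, z) = y**2 (x(y, z) = y**2 + 0 = y**2)
S(x(6, 5)) - 4*(-24 + 4) = (33 + 6**2) - 4*(-24 + 4) = (33 + 36) - 4*(-20) = 69 - 1*(-80) = 69 + 80 = 149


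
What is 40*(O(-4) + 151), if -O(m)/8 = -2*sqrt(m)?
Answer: 6040 + 1280*I ≈ 6040.0 + 1280.0*I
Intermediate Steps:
O(m) = 16*sqrt(m) (O(m) = -(-16)*sqrt(m) = 16*sqrt(m))
40*(O(-4) + 151) = 40*(16*sqrt(-4) + 151) = 40*(16*(2*I) + 151) = 40*(32*I + 151) = 40*(151 + 32*I) = 6040 + 1280*I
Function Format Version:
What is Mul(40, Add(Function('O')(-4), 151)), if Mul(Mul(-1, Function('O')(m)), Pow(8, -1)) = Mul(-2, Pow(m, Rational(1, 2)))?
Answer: Add(6040, Mul(1280, I)) ≈ Add(6040.0, Mul(1280.0, I))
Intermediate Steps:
Function('O')(m) = Mul(16, Pow(m, Rational(1, 2))) (Function('O')(m) = Mul(-8, Mul(-2, Pow(m, Rational(1, 2)))) = Mul(16, Pow(m, Rational(1, 2))))
Mul(40, Add(Function('O')(-4), 151)) = Mul(40, Add(Mul(16, Pow(-4, Rational(1, 2))), 151)) = Mul(40, Add(Mul(16, Mul(2, I)), 151)) = Mul(40, Add(Mul(32, I), 151)) = Mul(40, Add(151, Mul(32, I))) = Add(6040, Mul(1280, I))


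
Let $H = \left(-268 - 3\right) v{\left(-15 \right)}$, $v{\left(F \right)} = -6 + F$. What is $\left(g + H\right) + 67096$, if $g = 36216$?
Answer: $109003$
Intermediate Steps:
$H = 5691$ ($H = \left(-268 - 3\right) \left(-6 - 15\right) = \left(-271\right) \left(-21\right) = 5691$)
$\left(g + H\right) + 67096 = \left(36216 + 5691\right) + 67096 = 41907 + 67096 = 109003$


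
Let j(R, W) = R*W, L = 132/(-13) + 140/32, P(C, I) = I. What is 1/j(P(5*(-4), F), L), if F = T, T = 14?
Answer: -52/4207 ≈ -0.012360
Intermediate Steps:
F = 14
L = -601/104 (L = 132*(-1/13) + 140*(1/32) = -132/13 + 35/8 = -601/104 ≈ -5.7788)
1/j(P(5*(-4), F), L) = 1/(14*(-601/104)) = 1/(-4207/52) = -52/4207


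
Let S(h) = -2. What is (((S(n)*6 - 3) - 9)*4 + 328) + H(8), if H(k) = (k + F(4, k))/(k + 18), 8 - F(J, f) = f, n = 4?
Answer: 3020/13 ≈ 232.31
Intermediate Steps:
F(J, f) = 8 - f
H(k) = 8/(18 + k) (H(k) = (k + (8 - k))/(k + 18) = 8/(18 + k))
(((S(n)*6 - 3) - 9)*4 + 328) + H(8) = (((-2*6 - 3) - 9)*4 + 328) + 8/(18 + 8) = (((-12 - 3) - 9)*4 + 328) + 8/26 = ((-15 - 9)*4 + 328) + 8*(1/26) = (-24*4 + 328) + 4/13 = (-96 + 328) + 4/13 = 232 + 4/13 = 3020/13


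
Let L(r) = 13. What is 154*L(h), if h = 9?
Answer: 2002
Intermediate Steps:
154*L(h) = 154*13 = 2002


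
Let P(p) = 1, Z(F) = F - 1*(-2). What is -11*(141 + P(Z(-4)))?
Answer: -1562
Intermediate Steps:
Z(F) = 2 + F (Z(F) = F + 2 = 2 + F)
-11*(141 + P(Z(-4))) = -11*(141 + 1) = -11*142 = -1562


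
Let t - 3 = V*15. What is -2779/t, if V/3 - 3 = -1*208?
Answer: 2779/9222 ≈ 0.30134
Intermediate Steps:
V = -615 (V = 9 + 3*(-1*208) = 9 + 3*(-208) = 9 - 624 = -615)
t = -9222 (t = 3 - 615*15 = 3 - 9225 = -9222)
-2779/t = -2779/(-9222) = -2779*(-1/9222) = 2779/9222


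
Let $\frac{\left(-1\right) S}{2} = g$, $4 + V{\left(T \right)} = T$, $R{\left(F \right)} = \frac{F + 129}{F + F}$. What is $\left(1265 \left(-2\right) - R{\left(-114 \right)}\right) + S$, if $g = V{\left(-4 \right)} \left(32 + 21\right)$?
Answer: $- \frac{127827}{76} \approx -1681.9$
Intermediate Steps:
$R{\left(F \right)} = \frac{129 + F}{2 F}$
$V{\left(T \right)} = -4 + T$
$g = -424$ ($g = \left(-4 - 4\right) \left(32 + 21\right) = \left(-8\right) 53 = -424$)
$S = 848$ ($S = \left(-2\right) \left(-424\right) = 848$)
$\left(1265 \left(-2\right) - R{\left(-114 \right)}\right) + S = \left(1265 \left(-2\right) - \frac{129 - 114}{2 \left(-114\right)}\right) + 848 = \left(-2530 - \frac{1}{2} \left(- \frac{1}{114}\right) 15\right) + 848 = \left(-2530 - - \frac{5}{76}\right) + 848 = \left(-2530 + \frac{5}{76}\right) + 848 = - \frac{192275}{76} + 848 = - \frac{127827}{76}$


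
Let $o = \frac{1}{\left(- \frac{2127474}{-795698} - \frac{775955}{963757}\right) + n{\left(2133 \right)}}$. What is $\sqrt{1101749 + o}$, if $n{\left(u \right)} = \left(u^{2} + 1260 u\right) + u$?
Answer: $\frac{3 \sqrt{9432295521709597238179791300236797737039}}{277580287841268070} \approx 1049.6$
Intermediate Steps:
$n{\left(u \right)} = u^{2} + 1261 u$
$o = \frac{383429758693}{2775802878412680700}$ ($o = \frac{1}{\left(- \frac{2127474}{-795698} - \frac{775955}{963757}\right) + 2133 \left(1261 + 2133\right)} = \frac{1}{\left(\left(-2127474\right) \left(- \frac{1}{795698}\right) - \frac{775955}{963757}\right) + 2133 \cdot 3394} = \frac{1}{\left(\frac{1063737}{397849} - \frac{775955}{963757}\right) + 7239402} = \frac{1}{\frac{716471059114}{383429758693} + 7239402} = \frac{1}{\frac{2775802878412680700}{383429758693}} = \frac{383429758693}{2775802878412680700} \approx 1.3813 \cdot 10^{-7}$)
$\sqrt{1101749 + o} = \sqrt{1101749 + \frac{383429758693}{2775802878412680700}} = \sqrt{\frac{3058238045488675978302993}{2775802878412680700}} = \frac{3 \sqrt{9432295521709597238179791300236797737039}}{277580287841268070}$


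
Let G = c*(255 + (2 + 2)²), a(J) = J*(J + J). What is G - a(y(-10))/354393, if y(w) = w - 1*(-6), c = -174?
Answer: -16711047554/354393 ≈ -47154.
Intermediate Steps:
y(w) = 6 + w (y(w) = w + 6 = 6 + w)
a(J) = 2*J² (a(J) = J*(2*J) = 2*J²)
G = -47154 (G = -174*(255 + (2 + 2)²) = -174*(255 + 4²) = -174*(255 + 16) = -174*271 = -47154)
G - a(y(-10))/354393 = -47154 - 2*(6 - 10)²/354393 = -47154 - 2*(-4)²/354393 = -47154 - 2*16/354393 = -47154 - 32/354393 = -16711047554/354393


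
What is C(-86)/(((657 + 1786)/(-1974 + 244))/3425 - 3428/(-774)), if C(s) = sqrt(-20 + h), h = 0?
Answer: 4586143500*I*sqrt(5)/10154933059 ≈ 1.0098*I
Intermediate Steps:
C(s) = 2*I*sqrt(5) (C(s) = sqrt(-20 + 0) = sqrt(-20) = 2*I*sqrt(5))
C(-86)/(((657 + 1786)/(-1974 + 244))/3425 - 3428/(-774)) = (2*I*sqrt(5))/(((657 + 1786)/(-1974 + 244))/3425 - 3428/(-774)) = (2*I*sqrt(5))/((2443/(-1730))*(1/3425) - 3428*(-1/774)) = (2*I*sqrt(5))/((2443*(-1/1730))*(1/3425) + 1714/387) = (2*I*sqrt(5))/(-2443/1730*1/3425 + 1714/387) = (2*I*sqrt(5))/(-2443/5925250 + 1714/387) = (2*I*sqrt(5))/(10154933059/2293071750) = (2*I*sqrt(5))*(2293071750/10154933059) = 4586143500*I*sqrt(5)/10154933059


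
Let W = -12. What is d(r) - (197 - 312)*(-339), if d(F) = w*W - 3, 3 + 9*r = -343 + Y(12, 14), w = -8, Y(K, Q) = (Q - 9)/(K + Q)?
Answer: -38892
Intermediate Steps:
Y(K, Q) = (-9 + Q)/(K + Q)
r = -999/26 (r = -1/3 + (-343 + (-9 + 14)/(12 + 14))/9 = -1/3 + (-343 + 5/26)/9 = -1/3 + (1/9)*(-8913/26) = -1/3 - 2971/78 = -999/26 ≈ -38.423)
d(F) = 93 (d(F) = -8*(-12) - 3 = 96 - 3 = 93)
d(r) - (197 - 312)*(-339) = 93 - (197 - 312)*(-339) = 93 - (-115)*(-339) = 93 - 1*38985 = 93 - 38985 = -38892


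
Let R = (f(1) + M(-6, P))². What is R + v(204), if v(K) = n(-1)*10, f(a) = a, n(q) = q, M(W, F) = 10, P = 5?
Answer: 111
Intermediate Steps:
v(K) = -10 (v(K) = -1*10 = -10)
R = 121 (R = (1 + 10)² = 11² = 121)
R + v(204) = 121 - 10 = 111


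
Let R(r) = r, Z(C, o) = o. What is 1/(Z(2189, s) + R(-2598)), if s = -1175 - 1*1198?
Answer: -1/4971 ≈ -0.00020117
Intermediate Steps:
s = -2373 (s = -1175 - 1198 = -2373)
1/(Z(2189, s) + R(-2598)) = 1/(-2373 - 2598) = 1/(-4971) = -1/4971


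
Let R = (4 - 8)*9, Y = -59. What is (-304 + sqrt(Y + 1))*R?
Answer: 10944 - 36*I*sqrt(58) ≈ 10944.0 - 274.17*I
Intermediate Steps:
R = -36 (R = -4*9 = -36)
(-304 + sqrt(Y + 1))*R = (-304 + sqrt(-59 + 1))*(-36) = (-304 + sqrt(-58))*(-36) = (-304 + I*sqrt(58))*(-36) = 10944 - 36*I*sqrt(58)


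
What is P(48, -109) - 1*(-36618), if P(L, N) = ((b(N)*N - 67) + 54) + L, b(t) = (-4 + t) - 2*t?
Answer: 25208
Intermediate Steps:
b(t) = -4 - t
P(L, N) = -13 + L + N*(-4 - N) (P(L, N) = (((-4 - N)*N - 67) + 54) + L = ((N*(-4 - N) - 67) + 54) + L = ((-67 + N*(-4 - N)) + 54) + L = (-13 + N*(-4 - N)) + L = -13 + L + N*(-4 - N))
P(48, -109) - 1*(-36618) = (-13 + 48 - 1*(-109)*(4 - 109)) - 1*(-36618) = (-13 + 48 - 1*(-109)*(-105)) + 36618 = (-13 + 48 - 11445) + 36618 = -11410 + 36618 = 25208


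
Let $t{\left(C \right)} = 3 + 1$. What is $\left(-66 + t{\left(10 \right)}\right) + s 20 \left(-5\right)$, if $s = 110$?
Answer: $-11062$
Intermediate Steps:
$t{\left(C \right)} = 4$
$\left(-66 + t{\left(10 \right)}\right) + s 20 \left(-5\right) = \left(-66 + 4\right) + 110 \cdot 20 \left(-5\right) = -62 + 110 \left(-100\right) = -62 - 11000 = -11062$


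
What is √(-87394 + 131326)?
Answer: 2*√10983 ≈ 209.60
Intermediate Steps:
√(-87394 + 131326) = √43932 = 2*√10983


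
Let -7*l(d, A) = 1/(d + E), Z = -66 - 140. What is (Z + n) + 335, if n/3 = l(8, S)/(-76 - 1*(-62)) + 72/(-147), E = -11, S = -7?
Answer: 12497/98 ≈ 127.52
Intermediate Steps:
Z = -206
l(d, A) = -1/(7*(-11 + d)) (l(d, A) = -1/(7*(d - 11)) = -1/(7*(-11 + d)))
n = -145/98 (n = 3*((-1/(-77 + 7*8))/(-76 - 1*(-62)) + 72/(-147)) = 3*((-1/(-77 + 56))/(-76 + 62) + 72*(-1/147)) = 3*(-1/(-21)/(-14) - 24/49) = 3*(-1*(-1/21)*(-1/14) - 24/49) = 3*((1/21)*(-1/14) - 24/49) = 3*(-1/294 - 24/49) = 3*(-145/294) = -145/98 ≈ -1.4796)
(Z + n) + 335 = (-206 - 145/98) + 335 = -20333/98 + 335 = 12497/98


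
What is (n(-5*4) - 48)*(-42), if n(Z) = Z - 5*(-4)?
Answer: 2016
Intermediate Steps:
n(Z) = 20 + Z (n(Z) = Z + 20 = 20 + Z)
(n(-5*4) - 48)*(-42) = ((20 - 5*4) - 48)*(-42) = ((20 - 20) - 48)*(-42) = (0 - 48)*(-42) = -48*(-42) = 2016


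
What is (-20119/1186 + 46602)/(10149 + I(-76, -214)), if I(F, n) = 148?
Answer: 55249853/12212242 ≈ 4.5241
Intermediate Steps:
(-20119/1186 + 46602)/(10149 + I(-76, -214)) = (-20119/1186 + 46602)/(10149 + 148) = (-20119*1/1186 + 46602)/10297 = (-20119/1186 + 46602)*(1/10297) = (55249853/1186)*(1/10297) = 55249853/12212242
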